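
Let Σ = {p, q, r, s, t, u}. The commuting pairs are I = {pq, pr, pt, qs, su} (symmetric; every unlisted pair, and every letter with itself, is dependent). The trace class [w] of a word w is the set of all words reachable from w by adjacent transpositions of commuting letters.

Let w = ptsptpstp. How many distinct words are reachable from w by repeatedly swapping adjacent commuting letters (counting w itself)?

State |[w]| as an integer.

drop 0:p onto floor
drop 1:t onto floor
drop 2:s onto {0:p, 1:t}
drop 3:p onto {2:s}
drop 4:t onto {2:s}
drop 5:p onto {3:p}
drop 6:s onto {4:t, 5:p}
drop 7:t onto {6:s}
drop 8:p onto {6:s}
ground layer = {0:p, 1:t}
drop-orders for the pieces not yet dropped (sum over which currently-grounded one goes next):
  1 to go: {7} 1  {8} 1
  2 to go: {7,8} 2
  3 to go: {6,7,8} 2
  4 to go: {4,6,7,8} 2  {5,6,7,8} 2
  5 to go: {3,5,6,7,8} 2  {4,5,6,7,8} 4
  6 to go: {3,4,5,6,7,8} 6
  7 to go: {2,3,4,5,6,7,8} 6
  if 0:p drops first: 6 orders
  if 1:t drops first: 6 orders
heap linearizations: 12

12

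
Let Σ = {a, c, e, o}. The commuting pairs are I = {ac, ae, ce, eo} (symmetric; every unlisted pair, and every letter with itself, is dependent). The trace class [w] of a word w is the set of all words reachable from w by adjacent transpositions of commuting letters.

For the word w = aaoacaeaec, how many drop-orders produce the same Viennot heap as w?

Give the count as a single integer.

450

0(a) covers ∅
1(a) covers 0:a
2(o) covers 1:a
3(a) covers 2:o
4(c) covers 2:o
5(a) covers 3:a
6(e) covers ∅
7(a) covers 5:a
8(e) covers 6:e
9(c) covers 4:c
floor of heap: 0:a, 6:e
completions by unplaced set U, small U first (add the entries for U minus each lowest piece of U):
  |U|=1: {7}:1  {8}:1  {9}:1
  |U|=2: {4,9}:1  {5,7}:1  {6,8}:1  {7,8}:2  {7,9}:2  {8,9}:2
  |U|=3: {3,5,7}:1  {4,7,9}:3  {4,8,9}:3  {5,7,8}:3  {5,7,9}:3  {6,7,8}:3  {6,8,9}:3  {7,8,9}:6
  |U|=4: {3,5,7,8}:4  {3,5,7,9}:4  {4,5,7,9}:6  {4,6,8,9}:6  {4,7,8,9}:12  {5,6,7,8}:6  {5,7,8,9}:12  {6,7,8,9}:12
  |U|=5: {3,4,5,7,9}:10  {3,5,6,7,8}:10  {3,5,7,8,9}:20  {4,5,7,8,9}:30  {4,6,7,8,9}:30  {5,6,7,8,9}:30
  |U|=6: {2,3,4,5,7,9}:10  {3,4,5,7,8,9}:60  {3,5,6,7,8,9}:60  {4,5,6,7,8,9}:90
  |U|=7: {1,2,3,4,5,7,9}:10  {2,3,4,5,7,8,9}:70  {3,4,5,6,7,8,9}:210
  |U|=8: {0,1,2,3,4,5,7,9}:10  {1,2,3,4,5,7,8,9}:80  {2,3,4,5,6,7,8,9}:280
  start at 0(a): 360
  start at 6(e): 90
sum over floor = 450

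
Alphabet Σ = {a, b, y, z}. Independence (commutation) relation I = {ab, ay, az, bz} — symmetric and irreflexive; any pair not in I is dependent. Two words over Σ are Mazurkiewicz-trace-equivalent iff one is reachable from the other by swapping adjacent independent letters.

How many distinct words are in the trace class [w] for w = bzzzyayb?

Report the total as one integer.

32

0(b) covers ∅
1(z) covers ∅
2(z) covers 1:z
3(z) covers 2:z
4(y) covers 0:b, 3:z
5(a) covers ∅
6(y) covers 4:y
7(b) covers 6:y
floor of heap: 0:b, 1:z, 5:a
completions by unplaced set U, small U first (add the entries for U minus each lowest piece of U):
  |U|=1: {5}:1  {7}:1
  |U|=2: {5,7}:2  {6,7}:1
  |U|=3: {4,6,7}:1  {5,6,7}:3
  |U|=4: {0,4,6,7}:1  {3,4,6,7}:1  {4,5,6,7}:4
  |U|=5: {0,3,4,6,7}:2  {0,4,5,6,7}:5  {2,3,4,6,7}:1  {3,4,5,6,7}:5
  |U|=6: {0,2,3,4,6,7}:3  {0,3,4,5,6,7}:12  {1,2,3,4,6,7}:1  {2,3,4,5,6,7}:6
  start at 0(b): 7
  start at 1(z): 21
  start at 5(a): 4
sum over floor = 32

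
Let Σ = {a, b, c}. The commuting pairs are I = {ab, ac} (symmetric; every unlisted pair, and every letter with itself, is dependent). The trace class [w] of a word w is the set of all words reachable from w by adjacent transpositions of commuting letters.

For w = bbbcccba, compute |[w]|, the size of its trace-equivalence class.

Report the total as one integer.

0(b) covers ∅
1(b) covers 0:b
2(b) covers 1:b
3(c) covers 2:b
4(c) covers 3:c
5(c) covers 4:c
6(b) covers 5:c
7(a) covers ∅
floor of heap: 0:b, 7:a
completions by unplaced set U, small U first (add the entries for U minus each lowest piece of U):
  |U|=1: {6}:1  {7}:1
  |U|=2: {5,6}:1  {6,7}:2
  |U|=3: {4,5,6}:1  {5,6,7}:3
  |U|=4: {3,4,5,6}:1  {4,5,6,7}:4
  |U|=5: {2,3,4,5,6}:1  {3,4,5,6,7}:5
  |U|=6: {1,2,3,4,5,6}:1  {2,3,4,5,6,7}:6
  start at 0(b): 7
  start at 7(a): 1
sum over floor = 8

8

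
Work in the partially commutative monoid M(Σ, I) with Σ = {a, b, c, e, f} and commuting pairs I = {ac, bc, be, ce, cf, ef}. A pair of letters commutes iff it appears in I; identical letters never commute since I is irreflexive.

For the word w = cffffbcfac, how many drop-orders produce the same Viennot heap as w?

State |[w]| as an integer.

drop 0:c onto floor
drop 1:f onto floor
drop 2:f onto {1:f}
drop 3:f onto {2:f}
drop 4:f onto {3:f}
drop 5:b onto {4:f}
drop 6:c onto {0:c}
drop 7:f onto {5:b}
drop 8:a onto {7:f}
drop 9:c onto {6:c}
ground layer = {0:c, 1:f}
drop-orders for the pieces not yet dropped (sum over which currently-grounded one goes next):
  1 to go: {8} 1  {9} 1
  2 to go: {6,9} 1  {7,8} 1  {8,9} 2
  3 to go: {0,6,9} 1  {5,7,8} 1  {6,8,9} 3  {7,8,9} 3
  4 to go: {0,6,8,9} 4  {4,5,7,8} 1  {5,7,8,9} 4  {6,7,8,9} 6
  5 to go: {0,6,7,8,9} 10  {3,4,5,7,8} 1  {4,5,7,8,9} 5  {5,6,7,8,9} 10
  6 to go: {0,5,6,7,8,9} 20  {2,3,4,5,7,8} 1  {3,4,5,7,8,9} 6  {4,5,6,7,8,9} 15
  7 to go: {0,4,5,6,7,8,9} 35  {1,2,3,4,5,7,8} 1  {2,3,4,5,7,8,9} 7  {3,4,5,6,7,8,9} 21
  8 to go: {0,3,4,5,6,7,8,9} 56  {1,2,3,4,5,7,8,9} 8  {2,3,4,5,6,7,8,9} 28
  if 0:c drops first: 36 orders
  if 1:f drops first: 84 orders
heap linearizations: 120

120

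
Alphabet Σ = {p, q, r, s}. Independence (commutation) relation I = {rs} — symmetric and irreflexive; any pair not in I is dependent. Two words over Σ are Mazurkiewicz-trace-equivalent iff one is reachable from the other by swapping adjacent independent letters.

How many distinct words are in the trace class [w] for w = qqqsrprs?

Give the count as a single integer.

4

drop 0:q onto floor
drop 1:q onto {0:q}
drop 2:q onto {1:q}
drop 3:s onto {2:q}
drop 4:r onto {2:q}
drop 5:p onto {3:s, 4:r}
drop 6:r onto {5:p}
drop 7:s onto {5:p}
ground layer = {0:q}
drop-orders for the pieces not yet dropped (sum over which currently-grounded one goes next):
  1 to go: {6} 1  {7} 1
  2 to go: {6,7} 2
  3 to go: {5,6,7} 2
  4 to go: {3,5,6,7} 2  {4,5,6,7} 2
  5 to go: {3,4,5,6,7} 4
  6 to go: {2,3,4,5,6,7} 4
  if 0:q drops first: 4 orders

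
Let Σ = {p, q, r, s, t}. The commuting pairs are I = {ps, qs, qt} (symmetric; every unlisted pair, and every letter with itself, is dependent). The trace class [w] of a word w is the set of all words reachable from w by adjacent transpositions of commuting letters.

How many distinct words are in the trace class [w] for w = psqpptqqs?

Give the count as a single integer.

34

piece 0:p — minimal
piece 1:s — minimal
piece 2:q rests on {0:p}
piece 3:p rests on {2:q}
piece 4:p rests on {3:p}
piece 5:t rests on {1:s, 4:p}
piece 6:q rests on {4:p}
piece 7:q rests on {6:q}
piece 8:s rests on {5:t}
minimal pieces: {0:p, 1:s}
ways to finish when only these pieces remain (= sum over removing one remaining piece with nothing left below it):
  1 left: {7}→1  {8}→1
  2 left: {5,8}→1  {6,7}→1  {7,8}→2
  3 left: {1,5,8}→1  {5,7,8}→3  {6,7,8}→3
  4 left: {1,5,7,8}→4  {5,6,7,8}→6
  5 left: {1,5,6,7,8}→10  {4,5,6,7,8}→6
  6 left: {1,4,5,6,7,8}→16  {3,4,5,6,7,8}→6
  7 left: {1,3,4,5,6,7,8}→22  {2,3,4,5,6,7,8}→6
  placing 0:p first → 28 extensions
  placing 1:s first → 6 extensions
total linear extensions = 34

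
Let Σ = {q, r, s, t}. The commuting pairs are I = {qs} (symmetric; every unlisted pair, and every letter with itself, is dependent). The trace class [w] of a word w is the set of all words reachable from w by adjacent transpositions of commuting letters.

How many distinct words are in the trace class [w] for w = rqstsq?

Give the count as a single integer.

4

piece 0:r — minimal
piece 1:q rests on {0:r}
piece 2:s rests on {0:r}
piece 3:t rests on {1:q, 2:s}
piece 4:s rests on {3:t}
piece 5:q rests on {3:t}
minimal pieces: {0:r}
ways to finish when only these pieces remain (= sum over removing one remaining piece with nothing left below it):
  1 left: {4}→1  {5}→1
  2 left: {4,5}→2
  3 left: {3,4,5}→2
  4 left: {1,3,4,5}→2  {2,3,4,5}→2
  placing 0:r first → 4 extensions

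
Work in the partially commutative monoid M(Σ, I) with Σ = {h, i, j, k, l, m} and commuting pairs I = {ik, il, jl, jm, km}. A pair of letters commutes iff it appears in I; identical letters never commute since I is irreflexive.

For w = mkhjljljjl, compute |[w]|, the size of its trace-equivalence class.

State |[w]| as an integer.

70

piece 0:m — minimal
piece 1:k — minimal
piece 2:h rests on {0:m, 1:k}
piece 3:j rests on {2:h}
piece 4:l rests on {2:h}
piece 5:j rests on {3:j}
piece 6:l rests on {4:l}
piece 7:j rests on {5:j}
piece 8:j rests on {7:j}
piece 9:l rests on {6:l}
minimal pieces: {0:m, 1:k}
ways to finish when only these pieces remain (= sum over removing one remaining piece with nothing left below it):
  1 left: {8}→1  {9}→1
  2 left: {6,9}→1  {7,8}→1  {8,9}→2
  3 left: {4,6,9}→1  {5,7,8}→1  {6,8,9}→3  {7,8,9}→3
  4 left: {3,5,7,8}→1  {4,6,8,9}→4  {5,7,8,9}→4  {6,7,8,9}→6
  5 left: {3,5,7,8,9}→5  {4,6,7,8,9}→10  {5,6,7,8,9}→10
  6 left: {3,5,6,7,8,9}→15  {4,5,6,7,8,9}→20
  7 left: {3,4,5,6,7,8,9}→35
  8 left: {2,3,4,5,6,7,8,9}→35
  placing 0:m first → 35 extensions
  placing 1:k first → 35 extensions
total linear extensions = 70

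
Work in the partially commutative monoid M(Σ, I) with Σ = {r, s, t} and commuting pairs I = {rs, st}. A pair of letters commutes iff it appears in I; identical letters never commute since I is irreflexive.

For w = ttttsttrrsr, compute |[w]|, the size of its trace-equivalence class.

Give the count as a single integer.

55

0(t) covers ∅
1(t) covers 0:t
2(t) covers 1:t
3(t) covers 2:t
4(s) covers ∅
5(t) covers 3:t
6(t) covers 5:t
7(r) covers 6:t
8(r) covers 7:r
9(s) covers 4:s
10(r) covers 8:r
floor of heap: 0:t, 4:s
completions by unplaced set U, small U first (add the entries for U minus each lowest piece of U):
  |U|=1: {9}:1  {10}:1
  |U|=2: {4,9}:1  {8,10}:1  {9,10}:2
  |U|=3: {4,9,10}:3  {7,8,10}:1  {8,9,10}:3
  |U|=4: {4,8,9,10}:6  {6,7,8,10}:1  {7,8,9,10}:4
  |U|=5: {4,7,8,9,10}:10  {5,6,7,8,10}:1  {6,7,8,9,10}:5
  |U|=6: {3,5,6,7,8,10}:1  {4,6,7,8,9,10}:15  {5,6,7,8,9,10}:6
  |U|=7: {2,3,5,6,7,8,10}:1  {3,5,6,7,8,9,10}:7  {4,5,6,7,8,9,10}:21
  |U|=8: {1,2,3,5,6,7,8,10}:1  {2,3,5,6,7,8,9,10}:8  {3,4,5,6,7,8,9,10}:28
  |U|=9: {0,1,2,3,5,6,7,8,10}:1  {1,2,3,5,6,7,8,9,10}:9  {2,3,4,5,6,7,8,9,10}:36
  start at 0(t): 45
  start at 4(s): 10
sum over floor = 55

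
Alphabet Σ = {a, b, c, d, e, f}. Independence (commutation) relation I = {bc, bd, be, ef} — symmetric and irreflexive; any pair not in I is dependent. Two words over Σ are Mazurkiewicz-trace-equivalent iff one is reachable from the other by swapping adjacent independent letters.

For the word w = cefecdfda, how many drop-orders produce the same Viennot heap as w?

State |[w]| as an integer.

piece 0:c — minimal
piece 1:e rests on {0:c}
piece 2:f rests on {0:c}
piece 3:e rests on {1:e}
piece 4:c rests on {2:f, 3:e}
piece 5:d rests on {4:c}
piece 6:f rests on {5:d}
piece 7:d rests on {6:f}
piece 8:a rests on {7:d}
minimal pieces: {0:c}
ways to finish when only these pieces remain (= sum over removing one remaining piece with nothing left below it):
  1 left: {8}→1
  2 left: {7,8}→1
  3 left: {6,7,8}→1
  4 left: {5,6,7,8}→1
  5 left: {4,5,6,7,8}→1
  6 left: {2,4,5,6,7,8}→1  {3,4,5,6,7,8}→1
  7 left: {1,3,4,5,6,7,8}→1  {2,3,4,5,6,7,8}→2
  placing 0:c first → 3 extensions

3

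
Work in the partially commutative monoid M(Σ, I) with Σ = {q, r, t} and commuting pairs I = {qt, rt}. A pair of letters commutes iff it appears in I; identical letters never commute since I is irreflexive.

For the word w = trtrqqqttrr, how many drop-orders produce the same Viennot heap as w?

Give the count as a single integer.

0(t) covers ∅
1(r) covers ∅
2(t) covers 0:t
3(r) covers 1:r
4(q) covers 3:r
5(q) covers 4:q
6(q) covers 5:q
7(t) covers 2:t
8(t) covers 7:t
9(r) covers 6:q
10(r) covers 9:r
floor of heap: 0:t, 1:r
completions by unplaced set U, small U first (add the entries for U minus each lowest piece of U):
  |U|=1: {8}:1  {10}:1
  |U|=2: {7,8}:1  {8,10}:2  {9,10}:1
  |U|=3: {2,7,8}:1  {6,9,10}:1  {7,8,10}:3  {8,9,10}:3
  |U|=4: {0,2,7,8}:1  {2,7,8,10}:4  {5,6,9,10}:1  {6,8,9,10}:4  {7,8,9,10}:6
  |U|=5: {0,2,7,8,10}:5  {2,7,8,9,10}:10  {4,5,6,9,10}:1  {5,6,8,9,10}:5  {6,7,8,9,10}:10
  |U|=6: {0,2,7,8,9,10}:15  {2,6,7,8,9,10}:20  {3,4,5,6,9,10}:1  {4,5,6,8,9,10}:6  {5,6,7,8,9,10}:15
  |U|=7: {0,2,6,7,8,9,10}:35  {1,3,4,5,6,9,10}:1  {2,5,6,7,8,9,10}:35  {3,4,5,6,8,9,10}:7  {4,5,6,7,8,9,10}:21
  |U|=8: {0,2,5,6,7,8,9,10}:70  {1,3,4,5,6,8,9,10}:8  {2,4,5,6,7,8,9,10}:56  {3,4,5,6,7,8,9,10}:28
  |U|=9: {0,2,4,5,6,7,8,9,10}:126  {1,3,4,5,6,7,8,9,10}:36  {2,3,4,5,6,7,8,9,10}:84
  start at 0(t): 120
  start at 1(r): 210
sum over floor = 330

330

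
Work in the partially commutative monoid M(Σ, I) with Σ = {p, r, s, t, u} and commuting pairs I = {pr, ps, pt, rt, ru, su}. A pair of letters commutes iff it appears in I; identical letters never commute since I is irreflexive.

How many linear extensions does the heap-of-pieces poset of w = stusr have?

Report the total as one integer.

0(s) covers ∅
1(t) covers 0:s
2(u) covers 1:t
3(s) covers 1:t
4(r) covers 3:s
floor of heap: 0:s
completions by unplaced set U, small U first (add the entries for U minus each lowest piece of U):
  |U|=1: {2}:1  {4}:1
  |U|=2: {2,4}:2  {3,4}:1
  |U|=3: {2,3,4}:3
  start at 0(s): 3

3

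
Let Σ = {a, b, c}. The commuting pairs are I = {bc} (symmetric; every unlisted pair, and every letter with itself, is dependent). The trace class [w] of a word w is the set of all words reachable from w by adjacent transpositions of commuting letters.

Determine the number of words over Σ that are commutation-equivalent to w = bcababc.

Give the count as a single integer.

4

0(b) covers ∅
1(c) covers ∅
2(a) covers 0:b, 1:c
3(b) covers 2:a
4(a) covers 3:b
5(b) covers 4:a
6(c) covers 4:a
floor of heap: 0:b, 1:c
completions by unplaced set U, small U first (add the entries for U minus each lowest piece of U):
  |U|=1: {5}:1  {6}:1
  |U|=2: {5,6}:2
  |U|=3: {4,5,6}:2
  |U|=4: {3,4,5,6}:2
  |U|=5: {2,3,4,5,6}:2
  start at 0(b): 2
  start at 1(c): 2
sum over floor = 4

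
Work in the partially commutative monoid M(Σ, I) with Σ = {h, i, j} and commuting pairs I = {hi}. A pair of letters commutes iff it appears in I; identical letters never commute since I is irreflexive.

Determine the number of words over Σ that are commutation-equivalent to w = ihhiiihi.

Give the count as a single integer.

56

#0=i has no predecessor
#1=h has no predecessor
#2=h depends on [1:h]
#3=i depends on [0:i]
#4=i depends on [3:i]
#5=i depends on [4:i]
#6=h depends on [2:h]
#7=i depends on [5:i]
sources: [0:i, 1:h]
N(rest) = Σ N(rest − s) over sources s of rest; N(one piece) = 1:
  size 1 → [6]=1  [7]=1
  size 2 → [2,6]=1  [5,7]=1  [6,7]=2
  size 3 → [1,2,6]=1  [2,6,7]=3  [4,5,7]=1  [5,6,7]=3
  size 4 → [1,2,6,7]=4  [2,5,6,7]=6  [3,4,5,7]=1  [4,5,6,7]=4
  size 5 → [0,3,4,5,7]=1  [1,2,5,6,7]=10  [2,4,5,6,7]=10  [3,4,5,6,7]=5
  size 6 → [0,3,4,5,6,7]=6  [1,2,4,5,6,7]=20  [2,3,4,5,6,7]=15
  first=0(i) contributes 35
  first=1(h) contributes 21
|[w]| = 56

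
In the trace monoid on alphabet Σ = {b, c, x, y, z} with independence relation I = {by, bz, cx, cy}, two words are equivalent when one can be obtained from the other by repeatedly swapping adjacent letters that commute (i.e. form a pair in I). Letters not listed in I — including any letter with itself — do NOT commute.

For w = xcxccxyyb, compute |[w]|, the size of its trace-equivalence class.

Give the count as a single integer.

111

0(x) covers ∅
1(c) covers ∅
2(x) covers 0:x
3(c) covers 1:c
4(c) covers 3:c
5(x) covers 2:x
6(y) covers 5:x
7(y) covers 6:y
8(b) covers 4:c, 5:x
floor of heap: 0:x, 1:c
completions by unplaced set U, small U first (add the entries for U minus each lowest piece of U):
  |U|=1: {7}:1  {8}:1
  |U|=2: {4,8}:1  {6,7}:1  {7,8}:2
  |U|=3: {3,4,8}:1  {4,7,8}:3  {6,7,8}:3
  |U|=4: {1,3,4,8}:1  {3,4,7,8}:4  {4,6,7,8}:6  {5,6,7,8}:3
  |U|=5: {1,3,4,7,8}:5  {2,5,6,7,8}:3  {3,4,6,7,8}:10  {4,5,6,7,8}:9
  |U|=6: {0,2,5,6,7,8}:3  {1,3,4,6,7,8}:15  {2,4,5,6,7,8}:12  {3,4,5,6,7,8}:19
  |U|=7: {0,2,4,5,6,7,8}:15  {1,3,4,5,6,7,8}:34  {2,3,4,5,6,7,8}:31
  start at 0(x): 65
  start at 1(c): 46
sum over floor = 111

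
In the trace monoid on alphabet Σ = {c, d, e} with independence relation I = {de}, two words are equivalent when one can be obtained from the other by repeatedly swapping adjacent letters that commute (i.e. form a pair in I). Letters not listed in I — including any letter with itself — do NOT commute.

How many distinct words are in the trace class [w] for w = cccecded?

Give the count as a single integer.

#0=c has no predecessor
#1=c depends on [0:c]
#2=c depends on [1:c]
#3=e depends on [2:c]
#4=c depends on [3:e]
#5=d depends on [4:c]
#6=e depends on [4:c]
#7=d depends on [5:d]
sources: [0:c]
N(rest) = Σ N(rest − s) over sources s of rest; N(one piece) = 1:
  size 1 → [6]=1  [7]=1
  size 2 → [5,7]=1  [6,7]=2
  size 3 → [5,6,7]=3
  size 4 → [4,5,6,7]=3
  size 5 → [3,4,5,6,7]=3
  size 6 → [2,3,4,5,6,7]=3
  first=0(c) contributes 3

3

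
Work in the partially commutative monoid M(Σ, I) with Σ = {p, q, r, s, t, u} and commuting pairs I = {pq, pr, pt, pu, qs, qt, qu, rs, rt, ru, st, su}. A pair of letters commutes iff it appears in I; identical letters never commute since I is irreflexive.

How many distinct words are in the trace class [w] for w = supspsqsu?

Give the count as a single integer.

252

#0=s has no predecessor
#1=u has no predecessor
#2=p depends on [0:s]
#3=s depends on [2:p]
#4=p depends on [3:s]
#5=s depends on [4:p]
#6=q has no predecessor
#7=s depends on [5:s]
#8=u depends on [1:u]
sources: [0:s, 1:u, 6:q]
N(rest) = Σ N(rest − s) over sources s of rest; N(one piece) = 1:
  size 1 → [6]=1  [7]=1  [8]=1
  size 2 → [1,8]=1  [5,7]=1  [6,7]=2  [6,8]=2  [7,8]=2
  size 3 → [1,6,8]=3  [1,7,8]=3  [4,5,7]=1  [5,6,7]=3  [5,7,8]=3  [6,7,8]=6
  size 4 → [1,5,7,8]=6  [1,6,7,8]=12  [3,4,5,7]=1  [4,5,6,7]=4  [4,5,7,8]=4  [5,6,7,8]=12
  size 5 → [1,4,5,7,8]=10  [1,5,6,7,8]=30  [2,3,4,5,7]=1  [3,4,5,6,7]=5  [3,4,5,7,8]=5  [4,5,6,7,8]=20
  size 6 → [0,2,3,4,5,7]=1  [1,3,4,5,7,8]=15  [1,4,5,6,7,8]=60  [2,3,4,5,6,7]=6  [2,3,4,5,7,8]=6  [3,4,5,6,7,8]=30
  size 7 → [0,2,3,4,5,6,7]=7  [0,2,3,4,5,7,8]=7  [1,2,3,4,5,7,8]=21  [1,3,4,5,6,7,8]=105  [2,3,4,5,6,7,8]=42
  first=0(s) contributes 168
  first=1(u) contributes 56
  first=6(q) contributes 28
|[w]| = 252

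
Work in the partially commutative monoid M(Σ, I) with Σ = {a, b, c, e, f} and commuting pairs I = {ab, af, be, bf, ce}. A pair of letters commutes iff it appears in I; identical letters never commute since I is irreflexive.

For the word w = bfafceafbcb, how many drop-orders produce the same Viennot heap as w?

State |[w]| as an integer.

186

#0=b has no predecessor
#1=f has no predecessor
#2=a has no predecessor
#3=f depends on [1:f]
#4=c depends on [0:b, 2:a, 3:f]
#5=e depends on [2:a, 3:f]
#6=a depends on [4:c, 5:e]
#7=f depends on [4:c, 5:e]
#8=b depends on [4:c]
#9=c depends on [6:a, 7:f, 8:b]
#10=b depends on [9:c]
sources: [0:b, 1:f, 2:a]
N(rest) = Σ N(rest − s) over sources s of rest; N(one piece) = 1:
  size 1 → [10]=1
  size 2 → [9,10]=1
  size 3 → [6,9,10]=1  [7,9,10]=1  [8,9,10]=1
  size 4 → [6,7,9,10]=2  [6,8,9,10]=2  [7,8,9,10]=2
  size 5 → [5,6,7,9,10]=2  [6,7,8,9,10]=6
  size 6 → [4,6,7,8,9,10]=6  [5,6,7,8,9,10]=8
  size 7 → [0,4,6,7,8,9,10]=6  [4,5,6,7,8,9,10]=14
  size 8 → [0,4,5,6,7,8,9,10]=20  [2,4,5,6,7,8,9,10]=14  [3,4,5,6,7,8,9,10]=14
  size 9 → [0,2,4,5,6,7,8,9,10]=34  [0,3,4,5,6,7,8,9,10]=34  [1,3,4,5,6,7,8,9,10]=14  [2,3,4,5,6,7,8,9,10]=28
  first=0(b) contributes 42
  first=1(f) contributes 96
  first=2(a) contributes 48
|[w]| = 186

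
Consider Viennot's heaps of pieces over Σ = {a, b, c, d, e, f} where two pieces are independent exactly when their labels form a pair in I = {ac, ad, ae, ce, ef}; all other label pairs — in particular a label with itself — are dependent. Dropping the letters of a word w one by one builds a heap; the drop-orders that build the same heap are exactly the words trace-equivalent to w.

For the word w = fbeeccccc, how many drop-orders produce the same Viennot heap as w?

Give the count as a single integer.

drop 0:f onto floor
drop 1:b onto {0:f}
drop 2:e onto {1:b}
drop 3:e onto {2:e}
drop 4:c onto {1:b}
drop 5:c onto {4:c}
drop 6:c onto {5:c}
drop 7:c onto {6:c}
drop 8:c onto {7:c}
ground layer = {0:f}
drop-orders for the pieces not yet dropped (sum over which currently-grounded one goes next):
  1 to go: {3} 1  {8} 1
  2 to go: {2,3} 1  {3,8} 2  {7,8} 1
  3 to go: {2,3,8} 3  {3,7,8} 3  {6,7,8} 1
  4 to go: {2,3,7,8} 6  {3,6,7,8} 4  {5,6,7,8} 1
  5 to go: {2,3,6,7,8} 10  {3,5,6,7,8} 5  {4,5,6,7,8} 1
  6 to go: {2,3,5,6,7,8} 15  {3,4,5,6,7,8} 6
  7 to go: {2,3,4,5,6,7,8} 21
  if 0:f drops first: 21 orders

21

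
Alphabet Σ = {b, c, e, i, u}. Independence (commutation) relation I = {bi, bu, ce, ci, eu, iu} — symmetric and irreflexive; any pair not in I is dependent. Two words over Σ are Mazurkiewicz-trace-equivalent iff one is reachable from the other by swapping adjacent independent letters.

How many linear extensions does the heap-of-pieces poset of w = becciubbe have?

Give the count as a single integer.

60

drop 0:b onto floor
drop 1:e onto {0:b}
drop 2:c onto {0:b}
drop 3:c onto {2:c}
drop 4:i onto {1:e}
drop 5:u onto {3:c}
drop 6:b onto {1:e, 3:c}
drop 7:b onto {6:b}
drop 8:e onto {4:i, 7:b}
ground layer = {0:b}
drop-orders for the pieces not yet dropped (sum over which currently-grounded one goes next):
  1 to go: {5} 1  {8} 1
  2 to go: {4,8} 1  {5,8} 2  {7,8} 1
  3 to go: {4,5,8} 3  {4,7,8} 2  {5,7,8} 3  {6,7,8} 1
  4 to go: {4,5,7,8} 8  {4,6,7,8} 3  {5,6,7,8} 4
  5 to go: {1,4,6,7,8} 3  {3,5,6,7,8} 4  {4,5,6,7,8} 15
  6 to go: {1,4,5,6,7,8} 18  {2,3,5,6,7,8} 4  {3,4,5,6,7,8} 19
  7 to go: {1,3,4,5,6,7,8} 37  {2,3,4,5,6,7,8} 23
  if 0:b drops first: 60 orders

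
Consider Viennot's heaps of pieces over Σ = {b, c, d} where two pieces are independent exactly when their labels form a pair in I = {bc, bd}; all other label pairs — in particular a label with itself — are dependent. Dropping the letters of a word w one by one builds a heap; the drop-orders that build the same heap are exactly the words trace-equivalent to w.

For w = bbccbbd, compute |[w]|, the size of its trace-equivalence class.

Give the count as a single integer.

35

#0=b has no predecessor
#1=b depends on [0:b]
#2=c has no predecessor
#3=c depends on [2:c]
#4=b depends on [1:b]
#5=b depends on [4:b]
#6=d depends on [3:c]
sources: [0:b, 2:c]
N(rest) = Σ N(rest − s) over sources s of rest; N(one piece) = 1:
  size 1 → [5]=1  [6]=1
  size 2 → [3,6]=1  [4,5]=1  [5,6]=2
  size 3 → [1,4,5]=1  [2,3,6]=1  [3,5,6]=3  [4,5,6]=3
  size 4 → [0,1,4,5]=1  [1,4,5,6]=4  [2,3,5,6]=4  [3,4,5,6]=6
  size 5 → [0,1,4,5,6]=5  [1,3,4,5,6]=10  [2,3,4,5,6]=10
  first=0(b) contributes 20
  first=2(c) contributes 15
|[w]| = 35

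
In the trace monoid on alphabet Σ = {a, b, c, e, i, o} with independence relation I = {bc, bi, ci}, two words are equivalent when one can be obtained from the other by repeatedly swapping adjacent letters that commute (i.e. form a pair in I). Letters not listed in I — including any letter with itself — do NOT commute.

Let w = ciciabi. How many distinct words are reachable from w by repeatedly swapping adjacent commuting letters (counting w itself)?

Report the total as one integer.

12

drop 0:c onto floor
drop 1:i onto floor
drop 2:c onto {0:c}
drop 3:i onto {1:i}
drop 4:a onto {2:c, 3:i}
drop 5:b onto {4:a}
drop 6:i onto {4:a}
ground layer = {0:c, 1:i}
drop-orders for the pieces not yet dropped (sum over which currently-grounded one goes next):
  1 to go: {5} 1  {6} 1
  2 to go: {5,6} 2
  3 to go: {4,5,6} 2
  4 to go: {2,4,5,6} 2  {3,4,5,6} 2
  5 to go: {0,2,4,5,6} 2  {1,3,4,5,6} 2  {2,3,4,5,6} 4
  if 0:c drops first: 6 orders
  if 1:i drops first: 6 orders
heap linearizations: 12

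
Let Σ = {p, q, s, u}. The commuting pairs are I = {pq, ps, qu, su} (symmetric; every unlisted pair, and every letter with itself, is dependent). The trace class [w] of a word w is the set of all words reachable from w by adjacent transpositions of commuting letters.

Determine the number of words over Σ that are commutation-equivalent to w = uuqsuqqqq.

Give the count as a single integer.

piece 0:u — minimal
piece 1:u rests on {0:u}
piece 2:q — minimal
piece 3:s rests on {2:q}
piece 4:u rests on {1:u}
piece 5:q rests on {3:s}
piece 6:q rests on {5:q}
piece 7:q rests on {6:q}
piece 8:q rests on {7:q}
minimal pieces: {0:u, 2:q}
ways to finish when only these pieces remain (= sum over removing one remaining piece with nothing left below it):
  1 left: {4}→1  {8}→1
  2 left: {1,4}→1  {4,8}→2  {7,8}→1
  3 left: {0,1,4}→1  {1,4,8}→3  {4,7,8}→3  {6,7,8}→1
  4 left: {0,1,4,8}→4  {1,4,7,8}→6  {4,6,7,8}→4  {5,6,7,8}→1
  5 left: {0,1,4,7,8}→10  {1,4,6,7,8}→10  {3,5,6,7,8}→1  {4,5,6,7,8}→5
  6 left: {0,1,4,6,7,8}→20  {1,4,5,6,7,8}→15  {2,3,5,6,7,8}→1  {3,4,5,6,7,8}→6
  7 left: {0,1,4,5,6,7,8}→35  {1,3,4,5,6,7,8}→21  {2,3,4,5,6,7,8}→7
  placing 0:u first → 28 extensions
  placing 2:q first → 56 extensions
total linear extensions = 84

84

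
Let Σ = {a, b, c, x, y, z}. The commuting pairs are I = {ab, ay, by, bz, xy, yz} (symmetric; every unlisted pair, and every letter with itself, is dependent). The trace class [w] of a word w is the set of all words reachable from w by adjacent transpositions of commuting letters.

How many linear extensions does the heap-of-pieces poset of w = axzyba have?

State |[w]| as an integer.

0(a) covers ∅
1(x) covers 0:a
2(z) covers 1:x
3(y) covers ∅
4(b) covers 1:x
5(a) covers 2:z
floor of heap: 0:a, 3:y
completions by unplaced set U, small U first (add the entries for U minus each lowest piece of U):
  |U|=1: {3}:1  {4}:1  {5}:1
  |U|=2: {2,5}:1  {3,4}:2  {3,5}:2  {4,5}:2
  |U|=3: {2,3,5}:3  {2,4,5}:3  {3,4,5}:6
  |U|=4: {1,2,4,5}:3  {2,3,4,5}:12
  start at 0(a): 15
  start at 3(y): 3
sum over floor = 18

18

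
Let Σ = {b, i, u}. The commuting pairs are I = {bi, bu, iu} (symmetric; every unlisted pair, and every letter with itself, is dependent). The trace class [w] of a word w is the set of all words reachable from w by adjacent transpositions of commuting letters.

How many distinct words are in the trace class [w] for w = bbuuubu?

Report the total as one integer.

35

piece 0:b — minimal
piece 1:b rests on {0:b}
piece 2:u — minimal
piece 3:u rests on {2:u}
piece 4:u rests on {3:u}
piece 5:b rests on {1:b}
piece 6:u rests on {4:u}
minimal pieces: {0:b, 2:u}
ways to finish when only these pieces remain (= sum over removing one remaining piece with nothing left below it):
  1 left: {5}→1  {6}→1
  2 left: {1,5}→1  {4,6}→1  {5,6}→2
  3 left: {0,1,5}→1  {1,5,6}→3  {3,4,6}→1  {4,5,6}→3
  4 left: {0,1,5,6}→4  {1,4,5,6}→6  {2,3,4,6}→1  {3,4,5,6}→4
  5 left: {0,1,4,5,6}→10  {1,3,4,5,6}→10  {2,3,4,5,6}→5
  placing 0:b first → 15 extensions
  placing 2:u first → 20 extensions
total linear extensions = 35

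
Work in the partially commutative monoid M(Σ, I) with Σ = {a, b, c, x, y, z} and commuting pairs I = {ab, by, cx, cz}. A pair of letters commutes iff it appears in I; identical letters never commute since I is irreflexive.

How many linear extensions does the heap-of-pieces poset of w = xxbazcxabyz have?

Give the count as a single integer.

piece 0:x — minimal
piece 1:x rests on {0:x}
piece 2:b rests on {1:x}
piece 3:a rests on {1:x}
piece 4:z rests on {2:b, 3:a}
piece 5:c rests on {2:b, 3:a}
piece 6:x rests on {4:z}
piece 7:a rests on {5:c, 6:x}
piece 8:b rests on {5:c, 6:x}
piece 9:y rests on {7:a}
piece 10:z rests on {8:b, 9:y}
minimal pieces: {0:x}
ways to finish when only these pieces remain (= sum over removing one remaining piece with nothing left below it):
  1 left: {10}→1
  2 left: {8,10}→1  {9,10}→1
  3 left: {7,9,10}→1  {8,9,10}→2
  4 left: {7,8,9,10}→3
  5 left: {5,7,8,9,10}→3  {6,7,8,9,10}→3
  6 left: {4,6,7,8,9,10}→3  {5,6,7,8,9,10}→6
  7 left: {4,5,6,7,8,9,10}→9
  8 left: {2,4,5,6,7,8,9,10}→9  {3,4,5,6,7,8,9,10}→9
  9 left: {2,3,4,5,6,7,8,9,10}→18
  placing 0:x first → 18 extensions

18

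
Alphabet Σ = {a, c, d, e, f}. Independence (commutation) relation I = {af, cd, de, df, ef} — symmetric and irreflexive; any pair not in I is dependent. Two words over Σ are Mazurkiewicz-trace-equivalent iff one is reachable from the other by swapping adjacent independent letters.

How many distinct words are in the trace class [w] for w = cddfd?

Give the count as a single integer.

10

drop 0:c onto floor
drop 1:d onto floor
drop 2:d onto {1:d}
drop 3:f onto {0:c}
drop 4:d onto {2:d}
ground layer = {0:c, 1:d}
drop-orders for the pieces not yet dropped (sum over which currently-grounded one goes next):
  1 to go: {3} 1  {4} 1
  2 to go: {0,3} 1  {2,4} 1  {3,4} 2
  3 to go: {0,3,4} 3  {1,2,4} 1  {2,3,4} 3
  if 0:c drops first: 4 orders
  if 1:d drops first: 6 orders
heap linearizations: 10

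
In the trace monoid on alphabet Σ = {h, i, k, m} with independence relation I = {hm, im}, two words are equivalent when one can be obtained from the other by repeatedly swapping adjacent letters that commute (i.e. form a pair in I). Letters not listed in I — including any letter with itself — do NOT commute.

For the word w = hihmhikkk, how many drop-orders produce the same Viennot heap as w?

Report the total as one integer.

piece 0:h — minimal
piece 1:i rests on {0:h}
piece 2:h rests on {1:i}
piece 3:m — minimal
piece 4:h rests on {2:h}
piece 5:i rests on {4:h}
piece 6:k rests on {3:m, 5:i}
piece 7:k rests on {6:k}
piece 8:k rests on {7:k}
minimal pieces: {0:h, 3:m}
ways to finish when only these pieces remain (= sum over removing one remaining piece with nothing left below it):
  1 left: {8}→1
  2 left: {7,8}→1
  3 left: {6,7,8}→1
  4 left: {3,6,7,8}→1  {5,6,7,8}→1
  5 left: {3,5,6,7,8}→2  {4,5,6,7,8}→1
  6 left: {2,4,5,6,7,8}→1  {3,4,5,6,7,8}→3
  7 left: {1,2,4,5,6,7,8}→1  {2,3,4,5,6,7,8}→4
  placing 0:h first → 5 extensions
  placing 3:m first → 1 extensions
total linear extensions = 6

6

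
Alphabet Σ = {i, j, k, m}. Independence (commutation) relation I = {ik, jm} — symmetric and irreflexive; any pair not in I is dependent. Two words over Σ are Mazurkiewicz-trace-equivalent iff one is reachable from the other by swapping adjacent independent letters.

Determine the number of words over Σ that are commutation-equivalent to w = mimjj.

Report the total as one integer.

3

#0=m has no predecessor
#1=i depends on [0:m]
#2=m depends on [1:i]
#3=j depends on [1:i]
#4=j depends on [3:j]
sources: [0:m]
N(rest) = Σ N(rest − s) over sources s of rest; N(one piece) = 1:
  size 1 → [2]=1  [4]=1
  size 2 → [2,4]=2  [3,4]=1
  size 3 → [2,3,4]=3
  first=0(m) contributes 3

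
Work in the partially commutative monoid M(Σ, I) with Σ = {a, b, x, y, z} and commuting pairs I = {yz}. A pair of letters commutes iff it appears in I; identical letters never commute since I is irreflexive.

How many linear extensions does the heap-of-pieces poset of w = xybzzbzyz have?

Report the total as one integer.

piece 0:x — minimal
piece 1:y rests on {0:x}
piece 2:b rests on {1:y}
piece 3:z rests on {2:b}
piece 4:z rests on {3:z}
piece 5:b rests on {4:z}
piece 6:z rests on {5:b}
piece 7:y rests on {5:b}
piece 8:z rests on {6:z}
minimal pieces: {0:x}
ways to finish when only these pieces remain (= sum over removing one remaining piece with nothing left below it):
  1 left: {7}→1  {8}→1
  2 left: {6,8}→1  {7,8}→2
  3 left: {6,7,8}→3
  4 left: {5,6,7,8}→3
  5 left: {4,5,6,7,8}→3
  6 left: {3,4,5,6,7,8}→3
  7 left: {2,3,4,5,6,7,8}→3
  placing 0:x first → 3 extensions

3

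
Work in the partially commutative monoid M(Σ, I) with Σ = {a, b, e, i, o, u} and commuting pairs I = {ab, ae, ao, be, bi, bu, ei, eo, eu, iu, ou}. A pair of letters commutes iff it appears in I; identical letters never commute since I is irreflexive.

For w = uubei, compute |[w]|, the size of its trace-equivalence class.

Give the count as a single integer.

drop 0:u onto floor
drop 1:u onto {0:u}
drop 2:b onto floor
drop 3:e onto floor
drop 4:i onto floor
ground layer = {0:u, 2:b, 3:e, 4:i}
drop-orders for the pieces not yet dropped (sum over which currently-grounded one goes next):
  1 to go: {1} 1  {2} 1  {3} 1  {4} 1
  2 to go: {0,1} 1  {1,2} 2  {1,3} 2  {1,4} 2  {2,3} 2  {2,4} 2  {3,4} 2
  3 to go: {0,1,2} 3  {0,1,3} 3  {0,1,4} 3  {1,2,3} 6  {1,2,4} 6  {1,3,4} 6  {2,3,4} 6
  if 0:u drops first: 24 orders
  if 2:b drops first: 12 orders
  if 3:e drops first: 12 orders
  if 4:i drops first: 12 orders
heap linearizations: 60

60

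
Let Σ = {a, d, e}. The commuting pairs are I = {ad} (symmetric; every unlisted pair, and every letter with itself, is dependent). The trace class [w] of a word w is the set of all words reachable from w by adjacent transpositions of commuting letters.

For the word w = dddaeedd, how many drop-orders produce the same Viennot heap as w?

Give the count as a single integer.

4

#0=d has no predecessor
#1=d depends on [0:d]
#2=d depends on [1:d]
#3=a has no predecessor
#4=e depends on [2:d, 3:a]
#5=e depends on [4:e]
#6=d depends on [5:e]
#7=d depends on [6:d]
sources: [0:d, 3:a]
N(rest) = Σ N(rest − s) over sources s of rest; N(one piece) = 1:
  size 1 → [7]=1
  size 2 → [6,7]=1
  size 3 → [5,6,7]=1
  size 4 → [4,5,6,7]=1
  size 5 → [2,4,5,6,7]=1  [3,4,5,6,7]=1
  size 6 → [1,2,4,5,6,7]=1  [2,3,4,5,6,7]=2
  first=0(d) contributes 3
  first=3(a) contributes 1
|[w]| = 4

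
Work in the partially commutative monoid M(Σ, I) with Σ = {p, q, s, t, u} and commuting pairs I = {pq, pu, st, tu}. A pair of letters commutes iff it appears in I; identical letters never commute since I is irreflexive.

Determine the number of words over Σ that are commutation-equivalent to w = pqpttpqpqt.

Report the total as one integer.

18

0(p) covers ∅
1(q) covers ∅
2(p) covers 0:p
3(t) covers 1:q, 2:p
4(t) covers 3:t
5(p) covers 4:t
6(q) covers 4:t
7(p) covers 5:p
8(q) covers 6:q
9(t) covers 7:p, 8:q
floor of heap: 0:p, 1:q
completions by unplaced set U, small U first (add the entries for U minus each lowest piece of U):
  |U|=1: {9}:1
  |U|=2: {7,9}:1  {8,9}:1
  |U|=3: {5,7,9}:1  {6,8,9}:1  {7,8,9}:2
  |U|=4: {5,7,8,9}:3  {6,7,8,9}:3
  |U|=5: {5,6,7,8,9}:6
  |U|=6: {4,5,6,7,8,9}:6
  |U|=7: {3,4,5,6,7,8,9}:6
  |U|=8: {1,3,4,5,6,7,8,9}:6  {2,3,4,5,6,7,8,9}:6
  start at 0(p): 12
  start at 1(q): 6
sum over floor = 18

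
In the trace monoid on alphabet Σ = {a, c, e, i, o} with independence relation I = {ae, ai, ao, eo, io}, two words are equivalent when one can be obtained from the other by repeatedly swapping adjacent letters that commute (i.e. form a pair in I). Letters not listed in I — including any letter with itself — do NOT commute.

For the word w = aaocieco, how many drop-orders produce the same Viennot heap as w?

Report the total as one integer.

3

drop 0:a onto floor
drop 1:a onto {0:a}
drop 2:o onto floor
drop 3:c onto {1:a, 2:o}
drop 4:i onto {3:c}
drop 5:e onto {4:i}
drop 6:c onto {5:e}
drop 7:o onto {6:c}
ground layer = {0:a, 2:o}
drop-orders for the pieces not yet dropped (sum over which currently-grounded one goes next):
  1 to go: {7} 1
  2 to go: {6,7} 1
  3 to go: {5,6,7} 1
  4 to go: {4,5,6,7} 1
  5 to go: {3,4,5,6,7} 1
  6 to go: {1,3,4,5,6,7} 1  {2,3,4,5,6,7} 1
  if 0:a drops first: 2 orders
  if 2:o drops first: 1 orders
heap linearizations: 3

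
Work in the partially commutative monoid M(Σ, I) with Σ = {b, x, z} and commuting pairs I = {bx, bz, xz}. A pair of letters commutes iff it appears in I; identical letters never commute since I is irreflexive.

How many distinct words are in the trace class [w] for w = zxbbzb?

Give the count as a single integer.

drop 0:z onto floor
drop 1:x onto floor
drop 2:b onto floor
drop 3:b onto {2:b}
drop 4:z onto {0:z}
drop 5:b onto {3:b}
ground layer = {0:z, 1:x, 2:b}
drop-orders for the pieces not yet dropped (sum over which currently-grounded one goes next):
  1 to go: {1} 1  {4} 1  {5} 1
  2 to go: {0,4} 1  {1,4} 2  {1,5} 2  {3,5} 1  {4,5} 2
  3 to go: {0,1,4} 3  {0,4,5} 3  {1,3,5} 3  {1,4,5} 6  {2,3,5} 1  {3,4,5} 3
  4 to go: {0,1,4,5} 12  {0,3,4,5} 6  {1,2,3,5} 4  {1,3,4,5} 12  {2,3,4,5} 4
  if 0:z drops first: 20 orders
  if 1:x drops first: 10 orders
  if 2:b drops first: 30 orders
heap linearizations: 60

60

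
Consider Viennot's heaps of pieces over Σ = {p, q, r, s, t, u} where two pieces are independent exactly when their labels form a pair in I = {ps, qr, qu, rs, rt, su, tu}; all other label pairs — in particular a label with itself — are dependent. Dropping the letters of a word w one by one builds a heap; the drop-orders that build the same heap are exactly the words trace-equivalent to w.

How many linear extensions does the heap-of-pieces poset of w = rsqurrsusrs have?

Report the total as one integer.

#0=r has no predecessor
#1=s has no predecessor
#2=q depends on [1:s]
#3=u depends on [0:r]
#4=r depends on [3:u]
#5=r depends on [4:r]
#6=s depends on [2:q]
#7=u depends on [5:r]
#8=s depends on [6:s]
#9=r depends on [7:u]
#10=s depends on [8:s]
sources: [0:r, 1:s]
N(rest) = Σ N(rest − s) over sources s of rest; N(one piece) = 1:
  size 1 → [9]=1  [10]=1
  size 2 → [7,9]=1  [8,10]=1  [9,10]=2
  size 3 → [5,7,9]=1  [6,8,10]=1  [7,9,10]=3  [8,9,10]=3
  size 4 → [2,6,8,10]=1  [4,5,7,9]=1  [5,7,9,10]=4  [6,8,9,10]=4  [7,8,9,10]=6
  size 5 → [1,2,6,8,10]=1  [2,6,8,9,10]=5  [3,4,5,7,9]=1  [4,5,7,9,10]=5  [5,7,8,9,10]=10  [6,7,8,9,10]=10
  size 6 → [0,3,4,5,7,9]=1  [1,2,6,8,9,10]=6  [2,6,7,8,9,10]=15  [3,4,5,7,9,10]=6  [4,5,7,8,9,10]=15  [5,6,7,8,9,10]=20
  size 7 → [0,3,4,5,7,9,10]=7  [1,2,6,7,8,9,10]=21  [2,5,6,7,8,9,10]=35  [3,4,5,7,8,9,10]=21  [4,5,6,7,8,9,10]=35
  size 8 → [0,3,4,5,7,8,9,10]=28  [1,2,5,6,7,8,9,10]=56  [2,4,5,6,7,8,9,10]=70  [3,4,5,6,7,8,9,10]=56
  size 9 → [0,3,4,5,6,7,8,9,10]=84  [1,2,4,5,6,7,8,9,10]=126  [2,3,4,5,6,7,8,9,10]=126
  first=0(r) contributes 252
  first=1(s) contributes 210
|[w]| = 462

462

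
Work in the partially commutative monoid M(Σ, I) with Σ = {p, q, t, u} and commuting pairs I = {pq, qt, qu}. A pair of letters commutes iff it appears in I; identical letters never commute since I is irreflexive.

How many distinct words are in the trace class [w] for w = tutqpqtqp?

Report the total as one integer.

84

piece 0:t — minimal
piece 1:u rests on {0:t}
piece 2:t rests on {1:u}
piece 3:q — minimal
piece 4:p rests on {2:t}
piece 5:q rests on {3:q}
piece 6:t rests on {4:p}
piece 7:q rests on {5:q}
piece 8:p rests on {6:t}
minimal pieces: {0:t, 3:q}
ways to finish when only these pieces remain (= sum over removing one remaining piece with nothing left below it):
  1 left: {7}→1  {8}→1
  2 left: {5,7}→1  {6,8}→1  {7,8}→2
  3 left: {3,5,7}→1  {4,6,8}→1  {5,7,8}→3  {6,7,8}→3
  4 left: {2,4,6,8}→1  {3,5,7,8}→4  {4,6,7,8}→4  {5,6,7,8}→6
  5 left: {1,2,4,6,8}→1  {2,4,6,7,8}→5  {3,5,6,7,8}→10  {4,5,6,7,8}→10
  6 left: {0,1,2,4,6,8}→1  {1,2,4,6,7,8}→6  {2,4,5,6,7,8}→15  {3,4,5,6,7,8}→20
  7 left: {0,1,2,4,6,7,8}→7  {1,2,4,5,6,7,8}→21  {2,3,4,5,6,7,8}→35
  placing 0:t first → 56 extensions
  placing 3:q first → 28 extensions
total linear extensions = 84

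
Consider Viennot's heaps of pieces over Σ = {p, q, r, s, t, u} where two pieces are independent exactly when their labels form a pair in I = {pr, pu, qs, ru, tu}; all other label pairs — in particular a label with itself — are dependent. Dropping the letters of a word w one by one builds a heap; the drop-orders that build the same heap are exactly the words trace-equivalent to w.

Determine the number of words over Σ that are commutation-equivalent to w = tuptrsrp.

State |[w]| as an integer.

10

drop 0:t onto floor
drop 1:u onto floor
drop 2:p onto {0:t}
drop 3:t onto {2:p}
drop 4:r onto {3:t}
drop 5:s onto {1:u, 4:r}
drop 6:r onto {5:s}
drop 7:p onto {5:s}
ground layer = {0:t, 1:u}
drop-orders for the pieces not yet dropped (sum over which currently-grounded one goes next):
  1 to go: {6} 1  {7} 1
  2 to go: {6,7} 2
  3 to go: {5,6,7} 2
  4 to go: {1,5,6,7} 2  {4,5,6,7} 2
  5 to go: {1,4,5,6,7} 4  {3,4,5,6,7} 2
  6 to go: {1,3,4,5,6,7} 6  {2,3,4,5,6,7} 2
  if 0:t drops first: 8 orders
  if 1:u drops first: 2 orders
heap linearizations: 10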